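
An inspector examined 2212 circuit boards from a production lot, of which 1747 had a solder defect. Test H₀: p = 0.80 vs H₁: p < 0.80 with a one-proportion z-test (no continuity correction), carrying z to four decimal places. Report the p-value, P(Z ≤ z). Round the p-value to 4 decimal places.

p-value = 0.1148

The sample proportion is 1747/2212 = 0.78978.
Under H₀, SE = √(p₀(1−p₀)/n) = √(0.80·0.20/2212) = √0.000072333 = 0.008505.
Test statistic (full precision, shown to 4 dp): z = (1747/2212 − 0.80)/SE₀ ≈ -1.2013.
p-value = P(Z ≤ z) with z = -1.2013 → 0.1148.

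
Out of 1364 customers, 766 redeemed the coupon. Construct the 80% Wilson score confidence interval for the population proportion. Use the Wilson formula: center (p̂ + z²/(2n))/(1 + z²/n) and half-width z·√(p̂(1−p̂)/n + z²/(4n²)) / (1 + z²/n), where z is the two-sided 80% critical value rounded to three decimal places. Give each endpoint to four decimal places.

(0.5443, 0.5787)

Here p̂ = 766/1364 = 0.56158 and z = 1.282 (z² = 1.643524).
1 + z²/n = 1.001205.
Adjusted center: (0.56158 + z²/(2n))/1.001205 = 0.56151.
Radicand: p̂(1−p̂)/n + z²/(4n²) = 0.000180504 + 0.000000221 = 0.000180725.
Half-width = z·√(radicand)/denom = 1.282·0.013443/1.001205 = 0.01721.
So the interval runs from 0.5443 to 0.5787.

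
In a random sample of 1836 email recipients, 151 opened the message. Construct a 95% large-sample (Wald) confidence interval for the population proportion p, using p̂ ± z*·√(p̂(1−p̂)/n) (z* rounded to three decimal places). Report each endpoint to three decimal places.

(0.070, 0.095)

With x = 151 successes in n = 1836, p̂ = 0.08224.
SE = √(p̂(1−p̂)/n) = √(0.075480/1836) = 0.006412.
z* = 1.960 at the 95% level.
Margin = 1.960·0.006412 = 0.01257.
Interval: 0.08224 ± 0.01257 → (0.070, 0.095).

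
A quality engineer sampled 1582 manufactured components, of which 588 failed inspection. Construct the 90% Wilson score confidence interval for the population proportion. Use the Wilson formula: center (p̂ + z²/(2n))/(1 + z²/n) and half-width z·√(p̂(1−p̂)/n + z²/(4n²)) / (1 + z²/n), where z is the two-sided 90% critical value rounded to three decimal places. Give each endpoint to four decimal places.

p̂ = 588/1582 = 0.37168; z = 1.645, so z² = 2.706025.
Denominator 1 + z²/n = 1 + 2.706025/1582 = 1.001711.
Adjusted center: (0.37168 + z²/(2n))/1.001711 = 0.37190.
Radicand: p̂(1−p̂)/n + z²/(4n²) = 0.000147620 + 0.000000270 = 0.000147890.
Half-width = 1.645·√0.000147890/1.001711 = 0.01997.
Interval: 0.37190 ± 0.01997 → (0.3519, 0.3919).

(0.3519, 0.3919)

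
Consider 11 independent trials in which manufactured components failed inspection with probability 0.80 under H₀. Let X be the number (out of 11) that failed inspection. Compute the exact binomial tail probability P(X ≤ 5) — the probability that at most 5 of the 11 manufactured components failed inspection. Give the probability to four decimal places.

X is binomial with n = 11 and p = 0.80.
P(X ≤ 5) = Σ_{j=0}^{5} C(11,j)·0.80^j·0.20^{11−j}.
= 0.000000 + 0.000001 + 0.000018 + 0.000216 + 0.001730 + 0.009689 = 0.0117.

P = 0.0117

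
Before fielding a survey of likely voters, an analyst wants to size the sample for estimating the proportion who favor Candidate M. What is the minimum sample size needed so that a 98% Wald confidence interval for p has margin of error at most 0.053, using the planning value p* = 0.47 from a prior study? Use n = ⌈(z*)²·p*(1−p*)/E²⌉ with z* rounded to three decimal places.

The 98% critical value is z* = 2.326.
p*(1−p*) = 0.2491.
(z*)²·p*(1−p*)/E² = 5.410276·0.2491/0.002809 = 479.779.
Rounding up, n = 480.

n = 480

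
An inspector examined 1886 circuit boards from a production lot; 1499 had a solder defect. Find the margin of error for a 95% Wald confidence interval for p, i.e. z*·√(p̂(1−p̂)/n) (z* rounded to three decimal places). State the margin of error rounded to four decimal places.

ME = 0.0182

With x = 1499 successes in n = 1886, p̂ = 0.79480.
SE = √(p̂(1−p̂)/n) = √(0.163091/1886) = 0.009299.
z* = 1.960 at the 95% level.
ME = 1.960·0.009299 = 0.0182.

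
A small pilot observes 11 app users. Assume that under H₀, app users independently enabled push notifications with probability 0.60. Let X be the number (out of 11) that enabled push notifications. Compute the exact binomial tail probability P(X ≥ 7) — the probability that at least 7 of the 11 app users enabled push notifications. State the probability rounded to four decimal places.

X ~ Binomial(n=11, p=0.60).
P(X ≥ 7) = Σ_{j=7}^{11} C(11,j)·0.60^j·0.40^{11−j}.
= 0.236490 + 0.177367 + 0.088684 + 0.026605 + 0.003628 = 0.5328.

P = 0.5328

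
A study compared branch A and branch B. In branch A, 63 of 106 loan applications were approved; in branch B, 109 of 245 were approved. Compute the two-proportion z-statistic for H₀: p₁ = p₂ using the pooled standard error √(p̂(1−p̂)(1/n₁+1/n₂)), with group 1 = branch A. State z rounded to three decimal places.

z = 2.571

p̂₁ = 63/106 = 0.59434, p̂₂ = 109/245 = 0.44490.
Pooling: p̂ = 172/351 = 0.49003.
Pooled SE = √[0.2499006·0.01351559] ≈ 0.058117.
z = (p̂₁ − p̂₂)/SE = (0.59434 − 0.44490)/0.058117 = 0.14944/0.058117 = 2.571.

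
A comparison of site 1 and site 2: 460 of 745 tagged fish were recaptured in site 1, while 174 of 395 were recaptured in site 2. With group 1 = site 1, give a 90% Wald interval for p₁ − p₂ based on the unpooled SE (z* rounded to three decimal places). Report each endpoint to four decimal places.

(0.1265, 0.2274)

p̂₁ = 0.61745, p̂₂ = 0.44051, so the observed difference is 0.17694.
Unpooled SE = √(p̂₁(1−p̂₁)/n₁ + p̂₂(1−p̂₂)/n₂) = √(0.000317054 + 0.000623951) = 0.030676.
z* = 1.645 at the 90% level. Margin = 1.645·0.030676 = 0.05046.
So the interval runs from 0.1265 to 0.2274.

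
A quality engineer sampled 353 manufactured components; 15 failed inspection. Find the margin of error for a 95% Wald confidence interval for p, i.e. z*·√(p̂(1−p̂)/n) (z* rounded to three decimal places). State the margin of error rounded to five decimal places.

Sample proportion p̂ = 15/353 = 0.04249.
Standard error of p̂: √(0.040687/353) = √0.000115261 = 0.010736.
z* = 1.960 at the 95% level.
Margin of error = z*·SE = 1.960 × 0.010736 = 0.02104.

ME = 0.02104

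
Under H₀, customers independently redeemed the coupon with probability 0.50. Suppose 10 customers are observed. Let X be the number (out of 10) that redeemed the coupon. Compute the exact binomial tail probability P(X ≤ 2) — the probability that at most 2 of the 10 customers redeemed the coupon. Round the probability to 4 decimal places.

P = 0.0547

X is binomial with n = 10 and p = 0.50.
P(X ≤ 2) = C(10,0)·0.50^0·0.50^10 + C(10,1)·0.50^1·0.50^9 + C(10,2)·0.50^2·0.50^8.
= 0.000977 + 0.009766 + 0.043945 = 0.0547.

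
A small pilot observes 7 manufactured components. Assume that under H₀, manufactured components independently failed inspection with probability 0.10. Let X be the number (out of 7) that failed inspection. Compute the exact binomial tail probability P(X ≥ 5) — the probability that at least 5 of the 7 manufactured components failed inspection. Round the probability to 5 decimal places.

P = 0.00018

X ~ Binomial(n=7, p=0.10).
P(X ≥ 5) = C(7,5)·0.10^5·0.90^2 + C(7,6)·0.10^6·0.90^1 + C(7,7)·0.10^7·0.90^0.
= 0.000170 + 0.000006 + 0.000000 = 0.00018.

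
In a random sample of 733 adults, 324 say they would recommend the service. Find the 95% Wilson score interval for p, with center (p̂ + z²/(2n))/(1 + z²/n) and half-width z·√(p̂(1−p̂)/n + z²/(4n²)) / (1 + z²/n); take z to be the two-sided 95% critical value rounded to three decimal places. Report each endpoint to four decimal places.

(0.4065, 0.4782)

p̂ = 324/733 = 0.44202; z = 1.960, so z² = 3.841600.
Denominator 1 + z²/n = 1 + 3.841600/733 = 1.005241.
Center = (0.44202 + 0.002620)/1.005241 = 0.44232.
Radicand: p̂(1−p̂)/n + z²/(4n²) = 0.000336478 + 0.000001787 = 0.000338265.
Half-width = 1.960·√0.000338265/1.005241 = 0.03586.
So the interval runs from 0.4065 to 0.4782.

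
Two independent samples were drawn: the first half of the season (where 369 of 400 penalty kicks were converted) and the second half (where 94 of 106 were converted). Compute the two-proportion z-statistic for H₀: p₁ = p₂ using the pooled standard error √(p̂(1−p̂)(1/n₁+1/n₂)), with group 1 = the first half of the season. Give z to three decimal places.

Sample proportions: p̂₁ = 369/400 = 0.92250 and p̂₂ = 94/106 = 0.88679.
Pooling: p̂ = 463/506 = 0.91502.
SE = √[p̂(1−p̂)(1/n₁+1/n₂)] = √[0.91502·0.08498·(1/400+1/106)] ≈ 0.030463.
z = (p̂₁ − p̂₂)/SE = (0.92250 − 0.88679)/0.030463 = 0.03571/0.030463 = 1.172.

z = 1.172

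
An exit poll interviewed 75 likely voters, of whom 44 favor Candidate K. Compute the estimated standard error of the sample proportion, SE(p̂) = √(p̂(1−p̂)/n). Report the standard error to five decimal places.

p̂ = 44/75 = 0.58667.
p̂(1−p̂) = 0.242488.
Dividing by n and taking the root: √0.003233173 = 0.05686.

SE = 0.05686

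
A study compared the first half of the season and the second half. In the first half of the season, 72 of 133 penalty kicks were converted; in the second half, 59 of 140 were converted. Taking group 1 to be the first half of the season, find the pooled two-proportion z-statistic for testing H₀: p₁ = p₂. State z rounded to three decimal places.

Sample proportions: p̂₁ = 72/133 = 0.54135 and p̂₂ = 59/140 = 0.42143.
Pooled p̂ = (72+59)/(133+140) = 131/273 = 0.47985.
Pooled SE = √[0.2495941·0.01466165] ≈ 0.060493.
z = 0.11992/0.060493 = 1.982.

z = 1.982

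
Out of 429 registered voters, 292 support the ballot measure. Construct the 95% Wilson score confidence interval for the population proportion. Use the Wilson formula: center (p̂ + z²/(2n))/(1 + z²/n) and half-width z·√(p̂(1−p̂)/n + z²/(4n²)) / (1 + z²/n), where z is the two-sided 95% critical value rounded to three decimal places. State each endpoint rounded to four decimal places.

Here p̂ = 292/429 = 0.68065 and z = 1.960 (z² = 3.841600).
1 + z²/n = 1.008955.
Adjusted center: (0.68065 + z²/(2n))/1.008955 = 0.67905.
Radicand: p̂(1−p̂)/n + z²/(4n²) = 0.000506677 + 0.000005218 = 0.000511895.
Half-width = z·√(radicand)/denom = 1.960·0.022625/1.008955 = 0.04395.
So the interval runs from 0.6351 to 0.7230.

(0.6351, 0.7230)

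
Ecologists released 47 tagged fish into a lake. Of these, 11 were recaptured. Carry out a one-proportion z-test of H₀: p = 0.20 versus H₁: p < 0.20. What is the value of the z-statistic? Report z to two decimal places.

z = 0.58

The sample proportion is 11/47 = 0.23404.
Null standard error: √(0.20·0.80/47) = √0.003404255 = 0.058346.
Test statistic: z = 0.03404/0.058346 = 0.58.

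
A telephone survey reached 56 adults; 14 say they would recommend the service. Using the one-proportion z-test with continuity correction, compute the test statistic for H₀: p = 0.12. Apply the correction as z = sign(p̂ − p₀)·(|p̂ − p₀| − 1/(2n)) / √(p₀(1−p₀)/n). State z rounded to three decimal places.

z = 2.788

With x = 14 successes in n = 56, p̂ = 0.25000. p̂ − p₀ = 0.130000.
Continuity correction 1/(2n) = 1/112 = 0.008929.
Corrected numerator: |0.130000| − 0.008929 = 0.121071.
Null standard error: √(0.12·0.88/56) = √0.001885714 = 0.043425.
z = +0.121071/0.043425 = 2.788.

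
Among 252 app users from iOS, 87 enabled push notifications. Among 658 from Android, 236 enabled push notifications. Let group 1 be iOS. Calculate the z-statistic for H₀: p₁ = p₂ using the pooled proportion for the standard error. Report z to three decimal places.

z = -0.379

Sample proportions: p̂₁ = 87/252 = 0.34524 and p̂₂ = 236/658 = 0.35866.
Pooling: p̂ = 323/910 = 0.35495.
SE = √[p̂(1−p̂)(1/n₁+1/n₂)] = √[0.35495·0.64505·(1/252+1/658)] ≈ 0.035448.
z = -0.01342/0.035448 = -0.379.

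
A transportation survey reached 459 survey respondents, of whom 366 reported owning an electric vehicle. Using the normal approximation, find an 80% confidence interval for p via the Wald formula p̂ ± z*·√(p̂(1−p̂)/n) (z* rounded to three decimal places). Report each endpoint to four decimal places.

The sample proportion is 366/459 = 0.79739.
SE(p̂) = √(0.79739·0.20261/459) = 0.018761.
The 80% critical value is z* = 1.282.
Margin of error: 1.282 × 0.018761 = 0.02405.
CI: 0.79739 ± 0.02405 = (0.7733, 0.8214).

(0.7733, 0.8214)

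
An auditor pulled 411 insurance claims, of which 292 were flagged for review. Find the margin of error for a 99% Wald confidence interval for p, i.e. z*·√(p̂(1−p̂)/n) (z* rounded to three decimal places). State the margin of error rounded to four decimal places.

ME = 0.0576

With x = 292 successes in n = 411, p̂ = 0.71046.
Standard error of p̂: √(0.205706/411) = √0.000500500 = 0.022372.
The 99% critical value is z* = 2.576.
So ME = 0.0576.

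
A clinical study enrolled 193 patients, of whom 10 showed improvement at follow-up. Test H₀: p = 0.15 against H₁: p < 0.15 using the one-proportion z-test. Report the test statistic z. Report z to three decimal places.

With x = 10 successes in n = 193, p̂ = 0.05181.
SE₀ = √(0.15·0.85/193) = 0.025703.
z = (0.05181 − 0.15)/0.025703 = -0.09819/0.025703 = -3.820.

z = -3.820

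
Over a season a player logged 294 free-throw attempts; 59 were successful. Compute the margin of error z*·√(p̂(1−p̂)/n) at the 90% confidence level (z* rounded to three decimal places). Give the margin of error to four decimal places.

With x = 59 successes in n = 294, p̂ = 0.20068.
SE(p̂) = √(0.20068·0.79932/294) = 0.023358.
The 90% critical value is z* = 1.645.
So ME = 0.0384.

ME = 0.0384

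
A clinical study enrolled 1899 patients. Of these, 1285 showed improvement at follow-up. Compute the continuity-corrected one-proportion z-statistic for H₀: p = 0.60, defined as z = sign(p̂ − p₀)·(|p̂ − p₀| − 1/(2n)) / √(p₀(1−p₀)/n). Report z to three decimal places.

p̂ = 1285/1899 = 0.67667. p̂ − p₀ = 0.076672.
Continuity correction 1/(2n) = 1/3798 = 0.000263.
Corrected numerator: |0.076672| − 0.000263 = 0.076409.
SE₀ = √(0.60·0.40/1899) = 0.011242.
z = +0.076409/0.011242 = 6.797.

z = 6.797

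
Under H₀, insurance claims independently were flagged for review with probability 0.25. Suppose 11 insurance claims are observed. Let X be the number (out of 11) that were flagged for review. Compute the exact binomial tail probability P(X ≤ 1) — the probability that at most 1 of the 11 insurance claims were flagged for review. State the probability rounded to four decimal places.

X ~ Binomial(n=11, p=0.25).
P(X ≤ 1) = C(11,0)·0.25^0·0.75^11 + C(11,1)·0.25^1·0.75^10.
= 0.042235 + 0.154862 = 0.1971.

P = 0.1971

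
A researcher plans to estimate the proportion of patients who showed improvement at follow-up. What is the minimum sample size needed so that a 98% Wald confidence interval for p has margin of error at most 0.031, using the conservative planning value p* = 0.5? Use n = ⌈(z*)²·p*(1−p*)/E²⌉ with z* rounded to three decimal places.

n = 1408

For 98% confidence, z* = 2.326.
p*(1−p*) = 0.50·0.50 = 0.2500.
(z*)²·p*(1−p*)/E² = 5.410276·0.2500/0.000961 = 1407.460.
Rounding up, n = 1408.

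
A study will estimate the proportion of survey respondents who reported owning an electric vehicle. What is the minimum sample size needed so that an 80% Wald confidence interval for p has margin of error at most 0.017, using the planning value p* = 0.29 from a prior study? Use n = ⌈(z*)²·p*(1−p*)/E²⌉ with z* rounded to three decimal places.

For 80% confidence, z* = 1.282.
p*(1−p*) = 0.29·0.71 = 0.2059.
Required n before rounding: 1.643524 × 0.2059 / 0.017² = 1170.940.
Rounding up, n = 1171.

n = 1171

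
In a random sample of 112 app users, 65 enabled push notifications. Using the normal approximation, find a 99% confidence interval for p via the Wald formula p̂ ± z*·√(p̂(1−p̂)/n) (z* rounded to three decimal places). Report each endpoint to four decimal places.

(0.4602, 0.7005)

With x = 65 successes in n = 112, p̂ = 0.58036.
SE(p̂) = √(0.58036·0.41964/112) = 0.046631.
The 99% critical value is z* = 2.576.
Margin = 2.576·0.046631 = 0.12012.
So the interval runs from 0.4602 to 0.7005.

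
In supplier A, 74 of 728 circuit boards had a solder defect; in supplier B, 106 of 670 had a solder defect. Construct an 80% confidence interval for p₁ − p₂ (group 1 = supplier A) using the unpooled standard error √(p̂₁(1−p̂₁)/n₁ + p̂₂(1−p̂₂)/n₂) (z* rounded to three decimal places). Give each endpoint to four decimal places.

p̂₁ = 74/728 = 0.10165, p̂₂ = 106/670 = 0.15821; p̂₁ − p̂₂ = -0.05656.
SE = √(0.000125434 + 0.000198774) = √0.000324208 = 0.018006.
The 80% critical value is z* = 1.282. Margin = 1.282·0.018006 = 0.02308.
So the interval runs from -0.0796 to -0.0335.

(-0.0796, -0.0335)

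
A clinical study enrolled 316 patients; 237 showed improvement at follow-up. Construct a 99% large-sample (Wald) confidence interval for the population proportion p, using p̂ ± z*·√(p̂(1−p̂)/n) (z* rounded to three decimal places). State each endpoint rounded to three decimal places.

Sample proportion p̂ = 237/316 = 0.75000.
Standard error of p̂: √(0.187500/316) = √0.000593354 = 0.024359.
The 99% critical value is z* = 2.576.
Margin = 2.576·0.024359 = 0.06275.
Interval: 0.75000 ± 0.06275 → (0.687, 0.813).

(0.687, 0.813)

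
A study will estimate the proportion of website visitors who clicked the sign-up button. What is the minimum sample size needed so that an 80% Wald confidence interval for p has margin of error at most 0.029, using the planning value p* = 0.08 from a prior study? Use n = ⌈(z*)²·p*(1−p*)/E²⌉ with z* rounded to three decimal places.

For 80% confidence, z* = 1.282.
p*(1−p*) = 0.0736.
(z*)²·p*(1−p*)/E² = 1.643524·0.0736/0.000841 = 143.833.
⌈143.833⌉ = 144.

n = 144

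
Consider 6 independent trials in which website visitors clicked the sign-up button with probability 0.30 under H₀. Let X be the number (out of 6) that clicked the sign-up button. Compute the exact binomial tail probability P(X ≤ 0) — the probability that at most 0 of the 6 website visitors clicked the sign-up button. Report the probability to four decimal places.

X ~ Binomial(n=6, p=0.30).
P(X ≤ 0) = C(6,0)·0.30^0·0.70^6.
= 0.117649 = 0.1176.

P = 0.1176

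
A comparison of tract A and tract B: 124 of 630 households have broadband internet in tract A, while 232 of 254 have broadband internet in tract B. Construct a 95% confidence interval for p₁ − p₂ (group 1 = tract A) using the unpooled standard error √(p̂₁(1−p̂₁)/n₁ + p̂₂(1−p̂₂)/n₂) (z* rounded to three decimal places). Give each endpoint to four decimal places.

(-0.7630, -0.6701)

p̂₁ = 0.19683, p̂₂ = 0.91339, so the observed difference is -0.71656.
Unpooled SE = √(p̂₁(1−p̂₁)/n₁ + p̂₂(1−p̂₂)/n₂) = √(0.000250929 + 0.000311465) = 0.023715.
For 95% confidence, z* = 1.960. Margin = 1.960·0.023715 = 0.04648.
CI: -0.71656 ± 0.04648 = (-0.7630, -0.6701).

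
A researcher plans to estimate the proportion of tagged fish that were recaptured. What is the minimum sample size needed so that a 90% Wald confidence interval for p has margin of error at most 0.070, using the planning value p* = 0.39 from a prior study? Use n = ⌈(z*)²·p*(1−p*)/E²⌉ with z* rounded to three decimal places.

z* = 1.645 at the 90% level.
p*(1−p*) = 0.2379.
(z*)²·p*(1−p*)/E² = 2.706025·0.2379/0.004900 = 131.380.
⌈131.380⌉ = 132.

n = 132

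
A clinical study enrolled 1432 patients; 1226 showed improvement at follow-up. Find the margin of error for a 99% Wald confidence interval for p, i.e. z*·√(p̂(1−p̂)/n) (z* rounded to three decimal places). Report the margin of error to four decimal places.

ME = 0.0239

p̂ = 1226/1432 = 0.85615.
SE(p̂) = √(0.85615·0.14385/1432) = 0.009274.
z* = 2.576 at the 99% level.
ME = 2.576·0.009274 = 0.0239.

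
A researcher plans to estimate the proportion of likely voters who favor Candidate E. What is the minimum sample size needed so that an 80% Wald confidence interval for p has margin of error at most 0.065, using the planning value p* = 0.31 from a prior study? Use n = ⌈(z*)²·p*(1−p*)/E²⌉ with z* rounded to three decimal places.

n = 84

z* = 1.282 at the 80% level.
p*(1−p*) = 0.2139.
Required n before rounding: 1.643524 × 0.2139 / 0.065² = 83.207.
⌈83.207⌉ = 84.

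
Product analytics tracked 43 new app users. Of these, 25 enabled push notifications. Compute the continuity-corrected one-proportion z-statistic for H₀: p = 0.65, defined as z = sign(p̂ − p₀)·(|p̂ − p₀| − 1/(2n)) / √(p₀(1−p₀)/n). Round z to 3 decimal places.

z = -0.783

With x = 25 successes in n = 43, p̂ = 0.58140. p̂ − p₀ = -0.068605.
1/(2n) = 0.011628.
Corrected numerator: |-0.068605| − 0.011628 = 0.056977.
Null standard error: √(0.65·0.35/43) = √0.005290698 = 0.072737.
z = (−)0.056977/0.072737 = -0.783.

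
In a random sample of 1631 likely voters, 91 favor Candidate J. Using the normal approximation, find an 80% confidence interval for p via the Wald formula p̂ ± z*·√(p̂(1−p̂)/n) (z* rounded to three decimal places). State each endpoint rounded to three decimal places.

(0.049, 0.063)

p̂ = 91/1631 = 0.05579.
SE = √(p̂(1−p̂)/n) = √(0.052681/1631) = 0.005683.
For 80% confidence, z* = 1.282.
Margin of error: 1.282 × 0.005683 = 0.00729.
CI: 0.05579 ± 0.00729 = (0.049, 0.063).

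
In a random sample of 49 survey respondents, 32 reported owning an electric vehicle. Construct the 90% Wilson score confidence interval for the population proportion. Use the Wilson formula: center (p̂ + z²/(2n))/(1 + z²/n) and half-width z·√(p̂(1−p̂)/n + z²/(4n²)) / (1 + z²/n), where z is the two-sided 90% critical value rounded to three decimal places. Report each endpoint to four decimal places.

Here p̂ = 32/49 = 0.65306 and z = 1.645 (z² = 2.706025).
Denominator 1 + z²/n = 1 + 2.706025/49 = 1.055225.
Adjusted center: (0.65306 + z²/(2n))/1.055225 = 0.64505.
Radicand: p̂(1−p̂)/n + z²/(4n²) = 0.004623924 + 0.000281760 = 0.004905684.
Half-width = 1.645·√0.004905684/1.055225 = 0.10919.
Interval: 0.64505 ± 0.10919 → (0.5359, 0.7542).

(0.5359, 0.7542)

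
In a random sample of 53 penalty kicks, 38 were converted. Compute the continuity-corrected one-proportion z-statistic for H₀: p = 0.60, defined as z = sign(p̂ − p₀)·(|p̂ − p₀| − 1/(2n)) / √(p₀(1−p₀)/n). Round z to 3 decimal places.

z = 1.598

The sample proportion is 38/53 = 0.71698. p̂ − p₀ = 0.116981.
1/(2n) = 0.009434.
Corrected numerator: |0.116981| − 0.009434 = 0.107547.
Null standard error: √(0.60·0.40/53) = √0.004528302 = 0.067293.
z = (+)0.107547/0.067293 = 1.598.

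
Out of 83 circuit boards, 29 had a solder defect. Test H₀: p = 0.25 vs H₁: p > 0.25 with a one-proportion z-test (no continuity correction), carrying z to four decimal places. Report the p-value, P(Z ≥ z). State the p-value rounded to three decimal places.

p-value = 0.018

p̂ = 29/83 = 0.34940.
Null standard error: √(0.25·0.75/83) = √0.002259036 = 0.047529.
z = (p̂ − p₀)/SE = (29/83 − 0.25)/0.047529 ≈ 2.0913.
p-value = P(Z ≥ z) with z = 2.0913 → 0.018.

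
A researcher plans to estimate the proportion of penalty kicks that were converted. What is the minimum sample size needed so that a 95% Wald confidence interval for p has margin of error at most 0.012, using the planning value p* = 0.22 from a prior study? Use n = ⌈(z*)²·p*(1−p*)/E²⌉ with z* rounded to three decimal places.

z* = 1.960 at the 95% level.
p*(1−p*) = 0.22·0.78 = 0.1716.
(z*)²·p*(1−p*)/E² = 3.841600·0.1716/0.000144 = 4577.907.
⌈4577.907⌉ = 4578.

n = 4578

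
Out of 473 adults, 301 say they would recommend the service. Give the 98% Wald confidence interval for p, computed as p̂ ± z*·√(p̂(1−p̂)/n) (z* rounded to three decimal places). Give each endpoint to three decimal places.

The sample proportion is 301/473 = 0.63636.
SE(p̂) = √(0.63636·0.36364/473) = 0.022119.
For 98% confidence, z* = 2.326.
Margin = 2.326·0.022119 = 0.05145.
CI: 0.63636 ± 0.05145 = (0.585, 0.688).

(0.585, 0.688)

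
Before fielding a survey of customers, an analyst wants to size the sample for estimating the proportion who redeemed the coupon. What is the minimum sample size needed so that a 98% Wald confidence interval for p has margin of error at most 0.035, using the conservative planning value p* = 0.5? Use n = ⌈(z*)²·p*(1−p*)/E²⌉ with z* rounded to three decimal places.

n = 1105

For 98% confidence, z* = 2.326.
p*(1−p*) = 0.50·0.50 = 0.2500.
Required n before rounding: 5.410276 × 0.2500 / 0.035² = 1104.138.
Rounding up, n = 1105.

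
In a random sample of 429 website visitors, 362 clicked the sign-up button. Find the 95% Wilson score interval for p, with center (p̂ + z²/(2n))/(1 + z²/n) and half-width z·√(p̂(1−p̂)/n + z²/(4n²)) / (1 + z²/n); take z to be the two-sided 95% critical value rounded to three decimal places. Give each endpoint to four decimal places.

(0.8064, 0.8751)

Here p̂ = 362/429 = 0.84382 and z = 1.960 (z² = 3.841600).
1 + z²/n = 1.008955.
Center = (0.84382 + 0.004477)/1.008955 = 0.84077.
Radicand: p̂(1−p̂)/n + z²/(4n²) = 0.000307193 + 0.000005218 = 0.000312411.
Half-width = 1.960·√0.000312411/1.008955 = 0.03434.
Interval: 0.84077 ± 0.03434 → (0.8064, 0.8751).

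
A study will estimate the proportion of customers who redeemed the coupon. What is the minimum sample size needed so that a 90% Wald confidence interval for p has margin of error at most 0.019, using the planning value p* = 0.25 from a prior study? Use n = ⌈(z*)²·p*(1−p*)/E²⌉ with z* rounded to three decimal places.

For 90% confidence, z* = 1.645.
p*(1−p*) = 0.25·0.75 = 0.1875.
(z*)²·p*(1−p*)/E² = 2.706025·0.1875/0.000361 = 1405.484.
⌈1405.484⌉ = 1406.

n = 1406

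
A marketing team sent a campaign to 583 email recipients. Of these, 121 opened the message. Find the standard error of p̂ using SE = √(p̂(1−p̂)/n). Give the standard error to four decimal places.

Sample proportion p̂ = 121/583 = 0.20755.
p̂(1−p̂) = 0.20755·0.79245 = 0.164473.
SE = √(0.164473/583) = √0.000282115 = 0.0168.

SE = 0.0168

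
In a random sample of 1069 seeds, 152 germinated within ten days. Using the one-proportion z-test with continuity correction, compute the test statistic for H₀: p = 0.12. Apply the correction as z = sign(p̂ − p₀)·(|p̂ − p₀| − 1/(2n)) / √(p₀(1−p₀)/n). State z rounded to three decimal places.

z = 2.185

p̂ = 152/1069 = 0.14219. p̂ − p₀ = 0.022189.
Continuity correction 1/(2n) = 1/2138 = 0.000468.
Corrected numerator: |0.022189| − 0.000468 = 0.021721.
SE₀ = √(0.12·0.88/1069) = 0.009939.
z = (+)0.021721/0.009939 = 2.185.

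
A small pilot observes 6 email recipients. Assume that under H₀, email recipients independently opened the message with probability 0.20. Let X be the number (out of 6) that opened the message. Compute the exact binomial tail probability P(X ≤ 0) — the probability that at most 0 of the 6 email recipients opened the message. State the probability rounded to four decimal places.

P = 0.2621

X ~ Binomial(n=6, p=0.20).
P(X ≤ 0) = C(6,0)·0.20^0·0.80^6.
= 0.262144 = 0.2621.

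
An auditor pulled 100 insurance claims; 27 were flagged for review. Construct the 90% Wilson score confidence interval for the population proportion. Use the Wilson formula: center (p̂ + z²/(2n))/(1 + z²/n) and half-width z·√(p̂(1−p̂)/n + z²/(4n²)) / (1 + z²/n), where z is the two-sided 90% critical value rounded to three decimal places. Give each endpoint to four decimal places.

Here p̂ = 27/100 = 0.27000 and z = 1.645 (z² = 2.706025).
1 + z²/n = 1.027060.
Center = (0.27000 + 0.013530)/1.027060 = 0.27606.
Radicand: p̂(1−p̂)/n + z²/(4n²) = 0.001971000 + 0.000067651 = 0.002038651.
Half-width = 1.645·√0.002038651/1.027060 = 0.07232.
CI: 0.27606 ± 0.07232 = (0.2037, 0.3484).

(0.2037, 0.3484)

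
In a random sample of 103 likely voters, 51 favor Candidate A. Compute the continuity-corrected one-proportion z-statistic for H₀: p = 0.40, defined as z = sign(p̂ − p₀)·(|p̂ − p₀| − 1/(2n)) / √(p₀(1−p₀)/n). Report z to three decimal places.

z = 1.871

Sample proportion p̂ = 51/103 = 0.49515. p̂ − p₀ = 0.095146.
Continuity correction 1/(2n) = 1/206 = 0.004854.
Corrected numerator: |0.095146| − 0.004854 = 0.090292.
SE₀ = √(0.40·0.60/103) = 0.048271.
z = +0.090292/0.048271 = 1.871.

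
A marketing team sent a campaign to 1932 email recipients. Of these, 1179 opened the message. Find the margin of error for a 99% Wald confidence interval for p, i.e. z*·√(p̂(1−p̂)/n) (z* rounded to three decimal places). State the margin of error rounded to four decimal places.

ME = 0.0286

With x = 1179 successes in n = 1932, p̂ = 0.61025.
SE = √(p̂(1−p̂)/n) = √(0.237845/1932) = 0.011095.
For 99% confidence, z* = 2.576.
So ME = 0.0286.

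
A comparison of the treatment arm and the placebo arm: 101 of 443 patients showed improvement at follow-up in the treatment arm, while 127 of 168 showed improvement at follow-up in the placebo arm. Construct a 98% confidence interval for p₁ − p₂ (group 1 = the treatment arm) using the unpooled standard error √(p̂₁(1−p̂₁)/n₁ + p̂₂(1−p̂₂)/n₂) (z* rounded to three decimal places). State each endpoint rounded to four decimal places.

(-0.6179, -0.4380)

p̂₁ = 101/443 = 0.22799, p̂₂ = 127/168 = 0.75595; p̂₁ − p̂₂ = -0.52796.
SE = √(0.000397316 + 0.001098145) = √0.001495461 = 0.038671.
z* = 2.326 at the 98% level. Margin of error = 0.08995.
CI: -0.52796 ± 0.08995 = (-0.6179, -0.4380).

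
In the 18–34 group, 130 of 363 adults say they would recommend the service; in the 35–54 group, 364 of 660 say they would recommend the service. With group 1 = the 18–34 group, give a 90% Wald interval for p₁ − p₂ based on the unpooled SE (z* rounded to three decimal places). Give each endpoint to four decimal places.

p̂₁ = 0.35813, p̂₂ = 0.55152, so the observed difference is -0.19339.
Unpooled SE = √(p̂₁(1−p̂₁)/n₁ + p̂₂(1−p̂₂)/n₂) = √(0.000633256 + 0.000374767) = 0.031749.
The 90% critical value is z* = 1.645. Margin = 1.645·0.031749 = 0.05223.
So the interval runs from -0.2456 to -0.1412.

(-0.2456, -0.1412)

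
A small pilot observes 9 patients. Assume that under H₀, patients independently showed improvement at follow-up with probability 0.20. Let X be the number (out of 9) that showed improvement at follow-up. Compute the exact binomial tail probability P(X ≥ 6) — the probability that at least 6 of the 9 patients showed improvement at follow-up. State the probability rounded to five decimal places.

P = 0.00307

X ~ Binomial(n=9, p=0.20).
P(X ≥ 6) = C(9,6)·0.20^6·0.80^3 + C(9,7)·0.20^7·0.80^2 + C(9,8)·0.20^8·0.80^1 + C(9,9)·0.20^9·0.80^0.
= 0.002753 + 0.000295 + 0.000018 + 0.000001 = 0.00307.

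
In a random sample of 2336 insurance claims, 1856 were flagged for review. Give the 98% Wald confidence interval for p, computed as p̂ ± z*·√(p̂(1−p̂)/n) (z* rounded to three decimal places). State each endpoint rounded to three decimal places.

(0.775, 0.814)

Sample proportion p̂ = 1856/2336 = 0.79452.
SE = √(p̂(1−p̂)/n) = √(0.163258/2336) = 0.008360.
z* = 2.326 at the 98% level.
Margin = 2.326·0.008360 = 0.01945.
Interval: 0.79452 ± 0.01945 → (0.775, 0.814).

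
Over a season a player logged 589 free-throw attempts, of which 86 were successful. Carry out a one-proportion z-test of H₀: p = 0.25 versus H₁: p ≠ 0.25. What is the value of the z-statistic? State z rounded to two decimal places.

The sample proportion is 86/589 = 0.14601.
SE₀ = √(0.25·0.75/589) = 0.017842.
z = (p̂ − p₀)/SE = (0.14601 − 0.25)/0.017842 = -5.83.

z = -5.83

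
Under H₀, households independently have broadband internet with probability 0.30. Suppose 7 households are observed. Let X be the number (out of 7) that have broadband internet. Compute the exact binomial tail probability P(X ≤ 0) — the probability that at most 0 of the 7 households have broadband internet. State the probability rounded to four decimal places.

P = 0.0824

X ~ Binomial(n=7, p=0.30).
P(X ≤ 0) = C(7,0)·0.30^0·0.70^7.
= 0.082354 = 0.0824.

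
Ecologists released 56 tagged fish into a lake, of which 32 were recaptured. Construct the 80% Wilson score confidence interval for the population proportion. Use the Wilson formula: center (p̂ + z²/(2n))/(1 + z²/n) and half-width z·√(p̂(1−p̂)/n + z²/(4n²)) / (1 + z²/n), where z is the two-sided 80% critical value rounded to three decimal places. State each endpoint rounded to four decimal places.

p̂ = 32/56 = 0.57143; z = 1.282, so z² = 1.643524.
Denominator 1 + z²/n = 1 + 1.643524/56 = 1.029349.
Adjusted center: (0.57143 + z²/(2n))/1.029349 = 0.56939.
Radicand: p̂(1−p̂)/n + z²/(4n²) = 0.004373178 + 0.000131021 = 0.004504199.
Half-width = z·√(radicand)/denom = 1.282·0.067113/1.029349 = 0.08359.
CI: 0.56939 ± 0.08359 = (0.4858, 0.6530).

(0.4858, 0.6530)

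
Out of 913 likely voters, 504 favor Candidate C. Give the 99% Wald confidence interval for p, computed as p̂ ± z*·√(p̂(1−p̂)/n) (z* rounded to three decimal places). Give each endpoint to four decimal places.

(0.5096, 0.5944)

Sample proportion p̂ = 504/913 = 0.55203.
Standard error of p̂: √(0.247293/913) = √0.000270858 = 0.016458.
The 99% critical value is z* = 2.576.
Margin of error: 2.576 × 0.016458 = 0.04240.
CI: 0.55203 ± 0.04240 = (0.5096, 0.5944).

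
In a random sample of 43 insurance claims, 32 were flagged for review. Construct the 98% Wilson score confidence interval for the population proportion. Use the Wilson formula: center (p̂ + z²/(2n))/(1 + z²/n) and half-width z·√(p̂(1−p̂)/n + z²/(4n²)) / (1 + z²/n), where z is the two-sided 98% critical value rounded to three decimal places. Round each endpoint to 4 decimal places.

(0.5685, 0.8653)

p̂ = 32/43 = 0.74419; z = 2.326, so z² = 5.410276.
1 + z²/n = 1.125820.
Center = (0.74419 + 0.062910)/1.125820 = 0.71690.
Radicand: p̂(1−p̂)/n + z²/(4n²) = 0.004427283 + 0.000731514 = 0.005158797.
Half-width = z·√(radicand)/denom = 2.326·0.071825/1.125820 = 0.14839.
CI: 0.71690 ± 0.14839 = (0.5685, 0.8653).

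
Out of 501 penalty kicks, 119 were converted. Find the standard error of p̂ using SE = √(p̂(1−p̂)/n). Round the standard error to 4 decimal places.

SE = 0.0190

p̂ = 119/501 = 0.23752.
p̂(1−p̂) = 0.181104.
Dividing by n and taking the root: √0.000361485 = 0.0190.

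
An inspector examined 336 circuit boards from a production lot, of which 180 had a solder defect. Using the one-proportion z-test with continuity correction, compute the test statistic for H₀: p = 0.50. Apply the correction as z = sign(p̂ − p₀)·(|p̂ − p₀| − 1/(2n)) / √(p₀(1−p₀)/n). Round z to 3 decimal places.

z = 1.255

With x = 180 successes in n = 336, p̂ = 0.53571. p̂ − p₀ = 0.035714.
Continuity correction 1/(2n) = 1/672 = 0.001488.
Corrected numerator: |0.035714| − 0.001488 = 0.034226.
Null standard error: √(0.50·0.50/336) = √0.000744048 = 0.027277.
z = +0.034226/0.027277 = 1.255.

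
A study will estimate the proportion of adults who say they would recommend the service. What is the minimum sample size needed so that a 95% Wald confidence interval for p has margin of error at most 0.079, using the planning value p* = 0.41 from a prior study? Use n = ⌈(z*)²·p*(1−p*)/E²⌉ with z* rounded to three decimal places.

The 95% critical value is z* = 1.960.
p*(1−p*) = 0.41·0.59 = 0.2419.
(z*)²·p*(1−p*)/E² = 3.841600·0.2419/0.006241 = 148.900.
⌈148.900⌉ = 149.

n = 149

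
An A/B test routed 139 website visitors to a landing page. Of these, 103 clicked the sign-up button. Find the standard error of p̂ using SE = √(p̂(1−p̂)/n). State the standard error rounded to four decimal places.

SE = 0.0372

With x = 103 successes in n = 139, p̂ = 0.74101.
p̂(1−p̂) = 0.191914.
Dividing by n and taking the root: √0.001380676 = 0.0372.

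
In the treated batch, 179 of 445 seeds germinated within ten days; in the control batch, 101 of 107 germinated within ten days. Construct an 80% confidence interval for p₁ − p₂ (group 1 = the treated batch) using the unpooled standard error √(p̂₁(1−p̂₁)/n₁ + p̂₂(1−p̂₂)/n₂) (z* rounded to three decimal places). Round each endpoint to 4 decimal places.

p̂₁ = 179/445 = 0.40225, p̂₂ = 101/107 = 0.94393; p̂₁ − p̂₂ = -0.54168.
SE = √(0.000540324 + 0.000494677) = √0.001035001 = 0.032171.
For 80% confidence, z* = 1.282. Margin of error = 0.04124.
Interval: -0.54168 ± 0.04124 → (-0.5829, -0.5004).

(-0.5829, -0.5004)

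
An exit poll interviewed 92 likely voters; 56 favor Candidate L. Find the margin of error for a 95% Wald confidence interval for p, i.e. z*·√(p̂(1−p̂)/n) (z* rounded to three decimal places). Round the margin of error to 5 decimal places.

With x = 56 successes in n = 92, p̂ = 0.60870.
Standard error of p̂: √(0.238185/92) = √0.002588970 = 0.050882.
For 95% confidence, z* = 1.960.
ME = 1.960·0.050882 = 0.09973.

ME = 0.09973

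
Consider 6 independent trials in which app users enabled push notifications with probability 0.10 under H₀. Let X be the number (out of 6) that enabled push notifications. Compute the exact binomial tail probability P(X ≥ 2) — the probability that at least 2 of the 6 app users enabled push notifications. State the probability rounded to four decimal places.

X ~ Binomial(n=6, p=0.10).
P(X ≥ 2) = Σ_{j=2}^{6} C(6,j)·0.10^j·0.90^{6−j}.
= 0.098415 + 0.014580 + 0.001215 + 0.000054 + 0.000001 = 0.1143.

P = 0.1143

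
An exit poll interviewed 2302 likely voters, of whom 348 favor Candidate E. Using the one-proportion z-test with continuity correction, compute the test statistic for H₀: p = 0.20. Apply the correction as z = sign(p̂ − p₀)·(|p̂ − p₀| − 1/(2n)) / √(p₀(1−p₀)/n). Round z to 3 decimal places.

p̂ = 348/2302 = 0.15117. p̂ − p₀ = -0.048827.
1/(2n) = 0.000217.
Corrected numerator: |-0.048827| − 0.000217 = 0.048610.
Null standard error: √(0.20·0.80/2302) = √0.000069505 = 0.008337.
z = −0.048610/0.008337 = -5.831.

z = -5.831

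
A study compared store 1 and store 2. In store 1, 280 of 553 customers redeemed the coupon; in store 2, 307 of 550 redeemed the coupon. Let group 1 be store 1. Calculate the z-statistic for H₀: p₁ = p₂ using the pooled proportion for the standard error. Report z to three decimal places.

z = -1.726

Sample proportions: p̂₁ = 280/553 = 0.50633 and p̂₂ = 307/550 = 0.55818.
Pooling: p̂ = 587/1103 = 0.53218.
Pooled SE = √[0.2489641·0.00362650] ≈ 0.030048.
z = (p̂₁ − p̂₂)/SE = (0.50633 − 0.55818)/0.030048 = -0.05185/0.030048 = -1.726.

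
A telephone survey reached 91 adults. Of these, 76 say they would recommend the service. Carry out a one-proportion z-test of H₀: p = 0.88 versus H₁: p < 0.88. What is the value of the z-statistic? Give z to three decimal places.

p̂ = 76/91 = 0.83516.
Under H₀, SE = √(p₀(1−p₀)/n) = √(0.88·0.12/91) = √0.001160440 = 0.034065.
Test statistic: z = -0.04484/0.034065 = -1.316.

z = -1.316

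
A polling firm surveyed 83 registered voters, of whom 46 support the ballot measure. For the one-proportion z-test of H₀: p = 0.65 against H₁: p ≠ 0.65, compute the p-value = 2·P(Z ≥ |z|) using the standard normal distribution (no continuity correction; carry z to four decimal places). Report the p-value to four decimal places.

p̂ = 46/83 = 0.55422.
Null standard error: √(0.65·0.35/83) = √0.002740964 = 0.052354.
Test statistic (full precision, shown to 4 dp): z = (46/83 − 0.65)/SE₀ ≈ -1.8295.
p-value = 2·P(Z ≥ |z|) with z = -1.8295 → 0.0673.

p-value = 0.0673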